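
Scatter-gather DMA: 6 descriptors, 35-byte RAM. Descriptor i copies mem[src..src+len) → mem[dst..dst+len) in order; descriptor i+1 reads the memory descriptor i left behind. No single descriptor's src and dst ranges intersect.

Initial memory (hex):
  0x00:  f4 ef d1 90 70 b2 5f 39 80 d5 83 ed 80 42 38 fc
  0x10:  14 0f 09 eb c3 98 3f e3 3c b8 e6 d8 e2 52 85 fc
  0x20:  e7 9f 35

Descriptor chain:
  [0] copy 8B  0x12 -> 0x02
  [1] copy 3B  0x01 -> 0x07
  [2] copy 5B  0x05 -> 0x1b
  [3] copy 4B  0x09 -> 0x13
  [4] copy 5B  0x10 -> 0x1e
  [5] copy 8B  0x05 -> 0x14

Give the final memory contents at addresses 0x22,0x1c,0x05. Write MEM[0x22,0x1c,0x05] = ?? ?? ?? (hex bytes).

MEM[0x22,0x1c,0x05] = 83 3f 98

D0: mem[0x02..0x09] <- [09 eb c3 98 3f e3 3c b8]
D1: mem[0x07..0x09] <- [ef 09 eb]
D2: mem[0x1b..0x1f] <- [98 3f ef 09 eb]
D3: mem[0x13..0x16] <- [eb 83 ed 80]
D4: mem[0x1e..0x22] <- [14 0f 09 eb 83]
D5: mem[0x14..0x1b] <- [98 3f ef 09 eb 83 ed 80]
query mem[0x22]=0x83, mem[0x1c]=0x3f, mem[0x05]=0x98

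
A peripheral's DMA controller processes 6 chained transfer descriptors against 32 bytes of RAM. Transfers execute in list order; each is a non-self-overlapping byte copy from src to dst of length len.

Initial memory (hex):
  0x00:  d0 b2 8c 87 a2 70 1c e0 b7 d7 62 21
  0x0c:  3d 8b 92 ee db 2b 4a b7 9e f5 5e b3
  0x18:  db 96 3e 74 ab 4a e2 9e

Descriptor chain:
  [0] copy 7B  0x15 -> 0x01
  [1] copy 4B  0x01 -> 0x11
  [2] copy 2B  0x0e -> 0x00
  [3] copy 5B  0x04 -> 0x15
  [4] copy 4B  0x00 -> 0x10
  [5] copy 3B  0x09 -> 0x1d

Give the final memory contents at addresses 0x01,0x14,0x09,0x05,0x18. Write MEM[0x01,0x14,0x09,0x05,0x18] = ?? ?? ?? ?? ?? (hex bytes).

MEM[0x01,0x14,0x09,0x05,0x18] = ee db d7 96 74

[0] 0x15->0x01 len=7 : f5 5e b3 db 96 3e 74
[1] 0x01->0x11 len=4 : f5 5e b3 db
[2] 0x0e->0x00 len=2 : 92 ee
[3] 0x04->0x15 len=5 : db 96 3e 74 b7
[4] 0x00->0x10 len=4 : 92 ee 5e b3
[5] 0x09->0x1d len=3 : d7 62 21
query mem[0x01]=0xee, mem[0x14]=0xdb, mem[0x09]=0xd7, mem[0x05]=0x96, mem[0x18]=0x74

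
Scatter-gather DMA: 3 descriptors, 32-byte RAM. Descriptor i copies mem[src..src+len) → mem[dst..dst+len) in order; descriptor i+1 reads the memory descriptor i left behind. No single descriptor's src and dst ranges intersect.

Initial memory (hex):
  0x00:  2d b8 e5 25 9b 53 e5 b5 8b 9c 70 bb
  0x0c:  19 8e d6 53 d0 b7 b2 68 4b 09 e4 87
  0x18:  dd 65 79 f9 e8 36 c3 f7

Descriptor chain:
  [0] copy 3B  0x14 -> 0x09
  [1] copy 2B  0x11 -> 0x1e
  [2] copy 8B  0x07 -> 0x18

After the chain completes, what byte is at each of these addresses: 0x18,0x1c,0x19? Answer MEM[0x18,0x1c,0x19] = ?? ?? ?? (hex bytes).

[0] 0x14->0x09 len=3 : 4b 09 e4
[1] 0x11->0x1e len=2 : b7 b2
[2] 0x07->0x18 len=8 : b5 8b 4b 09 e4 19 8e d6
query mem[0x18]=0xb5, mem[0x1c]=0xe4, mem[0x19]=0x8b

MEM[0x18,0x1c,0x19] = b5 e4 8b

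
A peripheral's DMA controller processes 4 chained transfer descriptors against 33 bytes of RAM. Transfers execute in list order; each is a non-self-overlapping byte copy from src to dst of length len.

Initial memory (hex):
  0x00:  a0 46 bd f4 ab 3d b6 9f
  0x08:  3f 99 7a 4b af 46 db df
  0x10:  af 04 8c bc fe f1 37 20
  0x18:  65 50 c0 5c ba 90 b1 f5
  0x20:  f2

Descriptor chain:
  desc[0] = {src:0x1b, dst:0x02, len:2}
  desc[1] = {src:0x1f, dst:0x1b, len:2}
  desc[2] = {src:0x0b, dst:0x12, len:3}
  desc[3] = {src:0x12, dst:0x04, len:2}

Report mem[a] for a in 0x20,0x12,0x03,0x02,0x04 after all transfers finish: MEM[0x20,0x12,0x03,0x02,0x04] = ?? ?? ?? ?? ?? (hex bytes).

MEM[0x20,0x12,0x03,0x02,0x04] = f2 4b ba 5c 4b

  after D0: wrote 2B at 0x02 = 5cba
  after D1: wrote 2B at 0x1b = f5f2
  after D2: wrote 3B at 0x12 = 4baf46
  after D3: wrote 2B at 0x04 = 4baf
query mem[0x20]=0xf2, mem[0x12]=0x4b, mem[0x03]=0xba, mem[0x02]=0x5c, mem[0x04]=0x4b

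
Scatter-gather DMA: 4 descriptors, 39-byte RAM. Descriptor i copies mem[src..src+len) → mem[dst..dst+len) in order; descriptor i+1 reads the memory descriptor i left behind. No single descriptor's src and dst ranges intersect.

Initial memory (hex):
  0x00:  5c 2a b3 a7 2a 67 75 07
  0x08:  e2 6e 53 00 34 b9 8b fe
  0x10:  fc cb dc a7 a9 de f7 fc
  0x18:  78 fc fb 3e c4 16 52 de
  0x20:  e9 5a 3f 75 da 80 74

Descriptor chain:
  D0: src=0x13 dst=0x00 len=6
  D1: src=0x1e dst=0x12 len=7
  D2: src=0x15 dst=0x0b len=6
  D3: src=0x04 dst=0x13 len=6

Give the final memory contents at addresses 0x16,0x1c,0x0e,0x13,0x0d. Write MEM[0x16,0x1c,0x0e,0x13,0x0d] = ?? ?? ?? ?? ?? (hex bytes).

MEM[0x16,0x1c,0x0e,0x13,0x0d] = 07 c4 da fc 75

[0] 0x13->0x00 len=6 : a7 a9 de f7 fc 78
[1] 0x1e->0x12 len=7 : 52 de e9 5a 3f 75 da
[2] 0x15->0x0b len=6 : 5a 3f 75 da fc fb
[3] 0x04->0x13 len=6 : fc 78 75 07 e2 6e
query mem[0x16]=0x07, mem[0x1c]=0xc4, mem[0x0e]=0xda, mem[0x13]=0xfc, mem[0x0d]=0x75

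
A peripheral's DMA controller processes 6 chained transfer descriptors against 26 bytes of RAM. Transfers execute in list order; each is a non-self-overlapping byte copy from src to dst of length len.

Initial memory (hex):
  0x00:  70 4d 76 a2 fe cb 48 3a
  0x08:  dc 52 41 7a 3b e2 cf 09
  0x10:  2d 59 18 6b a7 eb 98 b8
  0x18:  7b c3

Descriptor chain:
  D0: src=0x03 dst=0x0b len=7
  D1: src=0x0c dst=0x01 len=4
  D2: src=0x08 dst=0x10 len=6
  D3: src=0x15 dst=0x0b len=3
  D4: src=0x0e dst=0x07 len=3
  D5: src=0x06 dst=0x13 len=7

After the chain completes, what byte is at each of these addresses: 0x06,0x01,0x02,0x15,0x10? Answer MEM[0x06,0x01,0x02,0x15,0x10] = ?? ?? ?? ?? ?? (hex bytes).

D0: mem[0x0b..0x11] <- [a2 fe cb 48 3a dc 52]
D1: mem[0x01..0x04] <- [fe cb 48 3a]
D2: mem[0x10..0x15] <- [dc 52 41 a2 fe cb]
D3: mem[0x0b..0x0d] <- [cb 98 b8]
D4: mem[0x07..0x09] <- [48 3a dc]
D5: mem[0x13..0x19] <- [48 48 3a dc 41 cb 98]
query mem[0x06]=0x48, mem[0x01]=0xfe, mem[0x02]=0xcb, mem[0x15]=0x3a, mem[0x10]=0xdc

MEM[0x06,0x01,0x02,0x15,0x10] = 48 fe cb 3a dc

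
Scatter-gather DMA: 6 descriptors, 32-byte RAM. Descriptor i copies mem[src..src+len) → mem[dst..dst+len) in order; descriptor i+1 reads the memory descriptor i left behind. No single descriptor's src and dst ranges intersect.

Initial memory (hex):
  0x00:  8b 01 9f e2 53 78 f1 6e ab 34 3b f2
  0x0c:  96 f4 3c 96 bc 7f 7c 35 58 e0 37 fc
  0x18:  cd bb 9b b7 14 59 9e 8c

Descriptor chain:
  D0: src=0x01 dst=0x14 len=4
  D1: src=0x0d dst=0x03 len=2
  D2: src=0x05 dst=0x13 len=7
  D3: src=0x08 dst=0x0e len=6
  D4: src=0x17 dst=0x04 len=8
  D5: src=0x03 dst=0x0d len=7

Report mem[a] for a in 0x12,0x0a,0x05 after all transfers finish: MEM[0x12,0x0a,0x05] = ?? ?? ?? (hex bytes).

[0] 0x01->0x14 len=4 : 01 9f e2 53
[1] 0x0d->0x03 len=2 : f4 3c
[2] 0x05->0x13 len=7 : 78 f1 6e ab 34 3b f2
[3] 0x08->0x0e len=6 : ab 34 3b f2 96 f4
[4] 0x17->0x04 len=8 : 34 3b f2 9b b7 14 59 9e
[5] 0x03->0x0d len=7 : f4 34 3b f2 9b b7 14
query mem[0x12]=0xb7, mem[0x0a]=0x59, mem[0x05]=0x3b

MEM[0x12,0x0a,0x05] = b7 59 3b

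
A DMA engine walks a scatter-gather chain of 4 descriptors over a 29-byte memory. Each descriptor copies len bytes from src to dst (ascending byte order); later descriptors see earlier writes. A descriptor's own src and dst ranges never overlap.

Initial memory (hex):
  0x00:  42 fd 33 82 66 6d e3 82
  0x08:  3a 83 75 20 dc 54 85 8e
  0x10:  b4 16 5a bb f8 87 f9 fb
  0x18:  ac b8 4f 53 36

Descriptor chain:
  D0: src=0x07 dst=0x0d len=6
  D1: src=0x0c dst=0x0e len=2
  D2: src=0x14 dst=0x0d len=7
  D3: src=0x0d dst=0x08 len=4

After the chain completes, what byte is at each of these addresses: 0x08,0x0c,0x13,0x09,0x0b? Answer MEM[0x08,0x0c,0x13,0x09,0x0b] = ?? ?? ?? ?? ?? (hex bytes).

  after D0: wrote 6B at 0x0d = 823a837520dc
  after D1: wrote 2B at 0x0e = dc82
  after D2: wrote 7B at 0x0d = f887f9fbacb84f
  after D3: wrote 4B at 0x08 = f887f9fb
query mem[0x08]=0xf8, mem[0x0c]=0xdc, mem[0x13]=0x4f, mem[0x09]=0x87, mem[0x0b]=0xfb

MEM[0x08,0x0c,0x13,0x09,0x0b] = f8 dc 4f 87 fb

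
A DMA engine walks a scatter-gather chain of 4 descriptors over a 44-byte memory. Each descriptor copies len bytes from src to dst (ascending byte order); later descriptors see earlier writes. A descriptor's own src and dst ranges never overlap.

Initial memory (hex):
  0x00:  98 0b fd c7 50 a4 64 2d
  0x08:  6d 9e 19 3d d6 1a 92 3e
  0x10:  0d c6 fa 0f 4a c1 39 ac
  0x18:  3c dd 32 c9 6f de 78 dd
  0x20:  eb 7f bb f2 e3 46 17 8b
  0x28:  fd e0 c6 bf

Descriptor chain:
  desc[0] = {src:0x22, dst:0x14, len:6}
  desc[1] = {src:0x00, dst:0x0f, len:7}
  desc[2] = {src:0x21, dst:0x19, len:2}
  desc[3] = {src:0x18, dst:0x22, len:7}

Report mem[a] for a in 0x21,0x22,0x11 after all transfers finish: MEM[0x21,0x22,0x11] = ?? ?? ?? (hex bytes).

MEM[0x21,0x22,0x11] = 7f 17 fd

  after D0: wrote 6B at 0x14 = bbf2e346178b
  after D1: wrote 7B at 0x0f = 980bfdc750a464
  after D2: wrote 2B at 0x19 = 7fbb
  after D3: wrote 7B at 0x22 = 177fbbc96fde78
query mem[0x21]=0x7f, mem[0x22]=0x17, mem[0x11]=0xfd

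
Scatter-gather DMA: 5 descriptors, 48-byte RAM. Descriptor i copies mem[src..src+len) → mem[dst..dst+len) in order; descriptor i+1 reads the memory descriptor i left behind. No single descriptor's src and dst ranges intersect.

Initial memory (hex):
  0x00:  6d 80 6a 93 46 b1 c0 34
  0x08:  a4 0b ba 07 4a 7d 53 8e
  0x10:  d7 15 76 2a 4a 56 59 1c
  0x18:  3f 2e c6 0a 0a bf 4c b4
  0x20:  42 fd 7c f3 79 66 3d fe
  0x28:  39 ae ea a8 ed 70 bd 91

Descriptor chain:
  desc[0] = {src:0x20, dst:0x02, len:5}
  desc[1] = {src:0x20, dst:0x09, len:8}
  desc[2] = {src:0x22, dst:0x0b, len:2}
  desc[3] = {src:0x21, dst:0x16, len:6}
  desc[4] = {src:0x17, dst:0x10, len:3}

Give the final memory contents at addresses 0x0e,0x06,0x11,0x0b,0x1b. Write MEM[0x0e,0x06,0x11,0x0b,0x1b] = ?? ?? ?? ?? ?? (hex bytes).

MEM[0x0e,0x06,0x11,0x0b,0x1b] = 66 79 f3 7c 3d

  after D0: wrote 5B at 0x02 = 42fd7cf379
  after D1: wrote 8B at 0x09 = 42fd7cf379663dfe
  after D2: wrote 2B at 0x0b = 7cf3
  after D3: wrote 6B at 0x16 = fd7cf379663d
  after D4: wrote 3B at 0x10 = 7cf379
query mem[0x0e]=0x66, mem[0x06]=0x79, mem[0x11]=0xf3, mem[0x0b]=0x7c, mem[0x1b]=0x3d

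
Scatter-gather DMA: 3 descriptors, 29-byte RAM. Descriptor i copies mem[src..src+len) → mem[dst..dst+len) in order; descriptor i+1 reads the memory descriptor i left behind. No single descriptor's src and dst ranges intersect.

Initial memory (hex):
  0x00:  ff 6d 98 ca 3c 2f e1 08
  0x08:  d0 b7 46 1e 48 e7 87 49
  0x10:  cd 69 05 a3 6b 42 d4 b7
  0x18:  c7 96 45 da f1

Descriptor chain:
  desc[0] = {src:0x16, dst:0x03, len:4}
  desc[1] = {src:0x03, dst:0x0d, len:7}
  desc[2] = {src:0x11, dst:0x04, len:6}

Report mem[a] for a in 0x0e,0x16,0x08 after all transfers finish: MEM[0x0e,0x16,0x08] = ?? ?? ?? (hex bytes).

  after D0: wrote 4B at 0x03 = d4b7c796
  after D1: wrote 7B at 0x0d = d4b7c79608d0b7
  after D2: wrote 6B at 0x04 = 08d0b76b42d4
query mem[0x0e]=0xb7, mem[0x16]=0xd4, mem[0x08]=0x42

MEM[0x0e,0x16,0x08] = b7 d4 42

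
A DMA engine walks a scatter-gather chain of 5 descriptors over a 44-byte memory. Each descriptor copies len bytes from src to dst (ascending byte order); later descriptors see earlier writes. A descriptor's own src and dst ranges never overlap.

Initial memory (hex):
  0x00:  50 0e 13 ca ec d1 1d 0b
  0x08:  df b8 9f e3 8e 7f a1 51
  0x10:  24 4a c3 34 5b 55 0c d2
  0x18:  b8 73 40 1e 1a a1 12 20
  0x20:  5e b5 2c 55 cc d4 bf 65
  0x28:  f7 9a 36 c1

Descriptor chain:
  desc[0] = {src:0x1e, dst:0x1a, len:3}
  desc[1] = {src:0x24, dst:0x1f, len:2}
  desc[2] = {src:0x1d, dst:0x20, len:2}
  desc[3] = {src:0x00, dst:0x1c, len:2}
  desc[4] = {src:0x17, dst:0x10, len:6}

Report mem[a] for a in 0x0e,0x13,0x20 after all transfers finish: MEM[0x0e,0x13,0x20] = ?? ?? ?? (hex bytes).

[0] 0x1e->0x1a len=3 : 12 20 5e
[1] 0x24->0x1f len=2 : cc d4
[2] 0x1d->0x20 len=2 : a1 12
[3] 0x00->0x1c len=2 : 50 0e
[4] 0x17->0x10 len=6 : d2 b8 73 12 20 50
query mem[0x0e]=0xa1, mem[0x13]=0x12, mem[0x20]=0xa1

MEM[0x0e,0x13,0x20] = a1 12 a1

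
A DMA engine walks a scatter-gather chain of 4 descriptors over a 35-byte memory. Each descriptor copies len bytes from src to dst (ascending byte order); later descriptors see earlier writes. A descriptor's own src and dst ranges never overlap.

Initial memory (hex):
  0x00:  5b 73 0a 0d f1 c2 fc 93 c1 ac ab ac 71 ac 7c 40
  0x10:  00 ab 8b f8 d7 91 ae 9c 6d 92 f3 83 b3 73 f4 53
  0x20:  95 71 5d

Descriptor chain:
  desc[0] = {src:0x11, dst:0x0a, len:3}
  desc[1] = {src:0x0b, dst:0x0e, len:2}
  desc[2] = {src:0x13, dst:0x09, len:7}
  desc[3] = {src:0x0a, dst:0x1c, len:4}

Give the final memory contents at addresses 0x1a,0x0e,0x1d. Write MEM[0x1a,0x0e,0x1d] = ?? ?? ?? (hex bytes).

  after D0: wrote 3B at 0x0a = ab8bf8
  after D1: wrote 2B at 0x0e = 8bf8
  after D2: wrote 7B at 0x09 = f8d791ae9c6d92
  after D3: wrote 4B at 0x1c = d791ae9c
query mem[0x1a]=0xf3, mem[0x0e]=0x6d, mem[0x1d]=0x91

MEM[0x1a,0x0e,0x1d] = f3 6d 91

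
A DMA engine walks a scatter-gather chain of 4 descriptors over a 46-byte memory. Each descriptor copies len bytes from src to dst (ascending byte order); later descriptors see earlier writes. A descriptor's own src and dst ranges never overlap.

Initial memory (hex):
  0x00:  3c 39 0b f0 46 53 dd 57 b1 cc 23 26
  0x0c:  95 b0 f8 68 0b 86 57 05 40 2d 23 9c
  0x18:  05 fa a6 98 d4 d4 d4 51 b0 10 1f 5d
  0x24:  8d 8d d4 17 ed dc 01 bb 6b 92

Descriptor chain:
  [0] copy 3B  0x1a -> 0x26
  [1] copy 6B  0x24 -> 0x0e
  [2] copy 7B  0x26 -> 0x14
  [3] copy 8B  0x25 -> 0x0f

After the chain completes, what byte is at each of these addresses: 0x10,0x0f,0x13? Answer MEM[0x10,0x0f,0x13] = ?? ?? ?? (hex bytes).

MEM[0x10,0x0f,0x13] = a6 8d dc

D0: mem[0x26..0x28] <- [a6 98 d4]
D1: mem[0x0e..0x13] <- [8d 8d a6 98 d4 dc]
D2: mem[0x14..0x1a] <- [a6 98 d4 dc 01 bb 6b]
D3: mem[0x0f..0x16] <- [8d a6 98 d4 dc 01 bb 6b]
query mem[0x10]=0xa6, mem[0x0f]=0x8d, mem[0x13]=0xdc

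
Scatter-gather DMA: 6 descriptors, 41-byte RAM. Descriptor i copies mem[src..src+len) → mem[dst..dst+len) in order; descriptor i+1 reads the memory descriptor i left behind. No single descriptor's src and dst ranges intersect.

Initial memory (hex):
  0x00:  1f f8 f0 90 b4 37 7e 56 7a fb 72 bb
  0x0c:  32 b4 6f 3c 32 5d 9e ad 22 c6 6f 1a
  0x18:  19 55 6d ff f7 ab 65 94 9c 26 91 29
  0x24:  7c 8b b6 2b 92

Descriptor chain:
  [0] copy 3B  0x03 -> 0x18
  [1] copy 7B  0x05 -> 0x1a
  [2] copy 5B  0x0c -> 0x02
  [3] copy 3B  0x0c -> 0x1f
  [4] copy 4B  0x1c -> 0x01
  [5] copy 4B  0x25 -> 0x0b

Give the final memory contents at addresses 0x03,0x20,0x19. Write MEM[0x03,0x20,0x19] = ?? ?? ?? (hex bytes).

[0] 0x03->0x18 len=3 : 90 b4 37
[1] 0x05->0x1a len=7 : 37 7e 56 7a fb 72 bb
[2] 0x0c->0x02 len=5 : 32 b4 6f 3c 32
[3] 0x0c->0x1f len=3 : 32 b4 6f
[4] 0x1c->0x01 len=4 : 56 7a fb 32
[5] 0x25->0x0b len=4 : 8b b6 2b 92
query mem[0x03]=0xfb, mem[0x20]=0xb4, mem[0x19]=0xb4

MEM[0x03,0x20,0x19] = fb b4 b4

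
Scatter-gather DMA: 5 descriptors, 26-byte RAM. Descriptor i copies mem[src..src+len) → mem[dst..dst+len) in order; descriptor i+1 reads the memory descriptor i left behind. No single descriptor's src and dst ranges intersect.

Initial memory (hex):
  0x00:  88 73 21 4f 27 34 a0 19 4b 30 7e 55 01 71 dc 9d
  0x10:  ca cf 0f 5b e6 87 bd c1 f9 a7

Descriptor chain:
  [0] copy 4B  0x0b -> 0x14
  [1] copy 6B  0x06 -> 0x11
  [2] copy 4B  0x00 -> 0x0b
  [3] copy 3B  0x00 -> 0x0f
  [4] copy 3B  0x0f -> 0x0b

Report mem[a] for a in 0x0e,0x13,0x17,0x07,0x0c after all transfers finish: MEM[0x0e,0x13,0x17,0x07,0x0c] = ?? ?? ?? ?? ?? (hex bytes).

MEM[0x0e,0x13,0x17,0x07,0x0c] = 4f 4b dc 19 73

[0] 0x0b->0x14 len=4 : 55 01 71 dc
[1] 0x06->0x11 len=6 : a0 19 4b 30 7e 55
[2] 0x00->0x0b len=4 : 88 73 21 4f
[3] 0x00->0x0f len=3 : 88 73 21
[4] 0x0f->0x0b len=3 : 88 73 21
query mem[0x0e]=0x4f, mem[0x13]=0x4b, mem[0x17]=0xdc, mem[0x07]=0x19, mem[0x0c]=0x73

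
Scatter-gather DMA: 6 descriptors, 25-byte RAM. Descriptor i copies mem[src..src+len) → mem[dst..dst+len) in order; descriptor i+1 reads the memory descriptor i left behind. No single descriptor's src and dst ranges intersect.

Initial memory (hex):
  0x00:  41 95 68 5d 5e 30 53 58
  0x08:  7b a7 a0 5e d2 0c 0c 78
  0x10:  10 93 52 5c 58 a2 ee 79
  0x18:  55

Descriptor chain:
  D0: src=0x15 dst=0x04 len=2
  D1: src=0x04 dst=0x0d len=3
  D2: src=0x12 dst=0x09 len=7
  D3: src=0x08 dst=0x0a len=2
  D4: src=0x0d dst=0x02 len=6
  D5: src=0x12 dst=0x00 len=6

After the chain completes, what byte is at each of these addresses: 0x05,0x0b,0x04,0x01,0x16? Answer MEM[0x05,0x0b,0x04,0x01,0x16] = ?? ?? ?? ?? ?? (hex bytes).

[0] 0x15->0x04 len=2 : a2 ee
[1] 0x04->0x0d len=3 : a2 ee 53
[2] 0x12->0x09 len=7 : 52 5c 58 a2 ee 79 55
[3] 0x08->0x0a len=2 : 7b 52
[4] 0x0d->0x02 len=6 : ee 79 55 10 93 52
[5] 0x12->0x00 len=6 : 52 5c 58 a2 ee 79
query mem[0x05]=0x79, mem[0x0b]=0x52, mem[0x04]=0xee, mem[0x01]=0x5c, mem[0x16]=0xee

MEM[0x05,0x0b,0x04,0x01,0x16] = 79 52 ee 5c ee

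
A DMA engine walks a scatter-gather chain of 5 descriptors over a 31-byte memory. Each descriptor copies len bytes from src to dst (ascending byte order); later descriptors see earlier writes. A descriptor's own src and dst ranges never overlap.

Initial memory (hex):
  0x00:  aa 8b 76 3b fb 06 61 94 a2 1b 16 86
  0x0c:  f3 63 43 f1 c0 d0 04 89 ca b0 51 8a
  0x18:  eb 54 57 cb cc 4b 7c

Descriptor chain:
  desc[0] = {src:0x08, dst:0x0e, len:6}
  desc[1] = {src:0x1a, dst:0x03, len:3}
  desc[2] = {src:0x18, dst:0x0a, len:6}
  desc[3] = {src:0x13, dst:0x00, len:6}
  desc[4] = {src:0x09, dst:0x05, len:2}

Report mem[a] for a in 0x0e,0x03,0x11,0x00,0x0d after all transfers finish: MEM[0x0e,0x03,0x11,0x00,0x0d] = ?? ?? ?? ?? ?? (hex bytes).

MEM[0x0e,0x03,0x11,0x00,0x0d] = cc 51 86 63 cb

[0] 0x08->0x0e len=6 : a2 1b 16 86 f3 63
[1] 0x1a->0x03 len=3 : 57 cb cc
[2] 0x18->0x0a len=6 : eb 54 57 cb cc 4b
[3] 0x13->0x00 len=6 : 63 ca b0 51 8a eb
[4] 0x09->0x05 len=2 : 1b eb
query mem[0x0e]=0xcc, mem[0x03]=0x51, mem[0x11]=0x86, mem[0x00]=0x63, mem[0x0d]=0xcb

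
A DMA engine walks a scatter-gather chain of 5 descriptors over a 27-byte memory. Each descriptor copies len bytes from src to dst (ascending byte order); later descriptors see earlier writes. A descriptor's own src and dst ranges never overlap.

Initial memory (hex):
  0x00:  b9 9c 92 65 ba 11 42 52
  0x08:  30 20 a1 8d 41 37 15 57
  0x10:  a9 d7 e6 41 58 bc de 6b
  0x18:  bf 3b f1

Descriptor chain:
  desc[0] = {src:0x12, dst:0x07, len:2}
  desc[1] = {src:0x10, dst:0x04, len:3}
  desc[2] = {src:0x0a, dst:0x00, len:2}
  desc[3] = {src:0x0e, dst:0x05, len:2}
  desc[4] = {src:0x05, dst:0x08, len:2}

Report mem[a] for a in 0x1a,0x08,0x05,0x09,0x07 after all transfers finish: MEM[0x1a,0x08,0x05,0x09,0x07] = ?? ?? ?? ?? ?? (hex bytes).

MEM[0x1a,0x08,0x05,0x09,0x07] = f1 15 15 57 e6

[0] 0x12->0x07 len=2 : e6 41
[1] 0x10->0x04 len=3 : a9 d7 e6
[2] 0x0a->0x00 len=2 : a1 8d
[3] 0x0e->0x05 len=2 : 15 57
[4] 0x05->0x08 len=2 : 15 57
query mem[0x1a]=0xf1, mem[0x08]=0x15, mem[0x05]=0x15, mem[0x09]=0x57, mem[0x07]=0xe6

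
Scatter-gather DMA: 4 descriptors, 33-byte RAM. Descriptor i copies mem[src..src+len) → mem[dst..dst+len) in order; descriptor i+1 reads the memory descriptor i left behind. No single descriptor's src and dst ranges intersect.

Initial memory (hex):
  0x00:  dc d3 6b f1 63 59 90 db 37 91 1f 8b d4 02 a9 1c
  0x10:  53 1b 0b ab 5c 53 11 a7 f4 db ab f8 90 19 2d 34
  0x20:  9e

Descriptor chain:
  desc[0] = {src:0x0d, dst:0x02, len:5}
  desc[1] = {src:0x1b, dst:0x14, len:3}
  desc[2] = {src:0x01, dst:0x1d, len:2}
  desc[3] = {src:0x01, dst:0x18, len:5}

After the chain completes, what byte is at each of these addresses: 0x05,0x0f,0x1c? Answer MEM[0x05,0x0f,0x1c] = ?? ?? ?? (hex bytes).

MEM[0x05,0x0f,0x1c] = 53 1c 53

  after D0: wrote 5B at 0x02 = 02a91c531b
  after D1: wrote 3B at 0x14 = f89019
  after D2: wrote 2B at 0x1d = d302
  after D3: wrote 5B at 0x18 = d302a91c53
query mem[0x05]=0x53, mem[0x0f]=0x1c, mem[0x1c]=0x53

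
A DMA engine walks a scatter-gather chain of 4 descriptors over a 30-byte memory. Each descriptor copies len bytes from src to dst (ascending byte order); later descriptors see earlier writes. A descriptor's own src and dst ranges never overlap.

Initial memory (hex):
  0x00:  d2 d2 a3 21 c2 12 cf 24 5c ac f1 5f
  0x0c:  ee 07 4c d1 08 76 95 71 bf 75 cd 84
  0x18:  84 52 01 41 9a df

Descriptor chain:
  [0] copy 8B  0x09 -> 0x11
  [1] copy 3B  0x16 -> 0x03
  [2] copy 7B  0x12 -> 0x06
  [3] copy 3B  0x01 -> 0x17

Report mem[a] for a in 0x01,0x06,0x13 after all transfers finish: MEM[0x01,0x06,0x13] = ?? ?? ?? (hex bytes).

[0] 0x09->0x11 len=8 : ac f1 5f ee 07 4c d1 08
[1] 0x16->0x03 len=3 : 4c d1 08
[2] 0x12->0x06 len=7 : f1 5f ee 07 4c d1 08
[3] 0x01->0x17 len=3 : d2 a3 4c
query mem[0x01]=0xd2, mem[0x06]=0xf1, mem[0x13]=0x5f

MEM[0x01,0x06,0x13] = d2 f1 5f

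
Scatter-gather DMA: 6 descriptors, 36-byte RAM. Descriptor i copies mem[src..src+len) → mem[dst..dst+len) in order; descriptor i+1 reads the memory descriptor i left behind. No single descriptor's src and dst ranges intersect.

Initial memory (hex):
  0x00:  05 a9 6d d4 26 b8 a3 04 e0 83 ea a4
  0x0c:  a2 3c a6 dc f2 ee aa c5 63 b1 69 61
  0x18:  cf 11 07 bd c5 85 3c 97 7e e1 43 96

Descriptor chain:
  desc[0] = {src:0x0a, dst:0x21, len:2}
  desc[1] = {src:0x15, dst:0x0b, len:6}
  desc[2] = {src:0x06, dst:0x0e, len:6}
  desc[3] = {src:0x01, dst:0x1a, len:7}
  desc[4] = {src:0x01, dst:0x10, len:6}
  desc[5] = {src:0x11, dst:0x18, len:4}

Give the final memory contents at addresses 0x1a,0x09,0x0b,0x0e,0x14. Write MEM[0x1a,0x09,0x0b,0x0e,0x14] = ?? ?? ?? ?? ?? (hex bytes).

#0 dst[0x21+2] := {0xea,0xa4}
#1 dst[0x0b+6] := {0xb1,0x69,0x61,0xcf,0x11,0x07}
#2 dst[0x0e+6] := {0xa3,0x04,0xe0,0x83,0xea,0xb1}
#3 dst[0x1a+7] := {0xa9,0x6d,0xd4,0x26,0xb8,0xa3,0x04}
#4 dst[0x10+6] := {0xa9,0x6d,0xd4,0x26,0xb8,0xa3}
#5 dst[0x18+4] := {0x6d,0xd4,0x26,0xb8}
query mem[0x1a]=0x26, mem[0x09]=0x83, mem[0x0b]=0xb1, mem[0x0e]=0xa3, mem[0x14]=0xb8

MEM[0x1a,0x09,0x0b,0x0e,0x14] = 26 83 b1 a3 b8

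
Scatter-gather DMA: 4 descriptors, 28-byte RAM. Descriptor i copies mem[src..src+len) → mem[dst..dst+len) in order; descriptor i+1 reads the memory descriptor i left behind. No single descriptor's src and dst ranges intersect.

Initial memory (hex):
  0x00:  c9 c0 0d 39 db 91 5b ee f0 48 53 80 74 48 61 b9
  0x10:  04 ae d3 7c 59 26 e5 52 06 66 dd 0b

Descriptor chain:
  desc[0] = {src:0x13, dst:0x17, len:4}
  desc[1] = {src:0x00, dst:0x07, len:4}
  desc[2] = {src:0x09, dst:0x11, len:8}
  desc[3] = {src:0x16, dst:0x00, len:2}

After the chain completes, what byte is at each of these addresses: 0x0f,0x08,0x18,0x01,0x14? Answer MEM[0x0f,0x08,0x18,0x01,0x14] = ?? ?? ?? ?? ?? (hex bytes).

MEM[0x0f,0x08,0x18,0x01,0x14] = b9 c0 04 b9 74

[0] 0x13->0x17 len=4 : 7c 59 26 e5
[1] 0x00->0x07 len=4 : c9 c0 0d 39
[2] 0x09->0x11 len=8 : 0d 39 80 74 48 61 b9 04
[3] 0x16->0x00 len=2 : 61 b9
query mem[0x0f]=0xb9, mem[0x08]=0xc0, mem[0x18]=0x04, mem[0x01]=0xb9, mem[0x14]=0x74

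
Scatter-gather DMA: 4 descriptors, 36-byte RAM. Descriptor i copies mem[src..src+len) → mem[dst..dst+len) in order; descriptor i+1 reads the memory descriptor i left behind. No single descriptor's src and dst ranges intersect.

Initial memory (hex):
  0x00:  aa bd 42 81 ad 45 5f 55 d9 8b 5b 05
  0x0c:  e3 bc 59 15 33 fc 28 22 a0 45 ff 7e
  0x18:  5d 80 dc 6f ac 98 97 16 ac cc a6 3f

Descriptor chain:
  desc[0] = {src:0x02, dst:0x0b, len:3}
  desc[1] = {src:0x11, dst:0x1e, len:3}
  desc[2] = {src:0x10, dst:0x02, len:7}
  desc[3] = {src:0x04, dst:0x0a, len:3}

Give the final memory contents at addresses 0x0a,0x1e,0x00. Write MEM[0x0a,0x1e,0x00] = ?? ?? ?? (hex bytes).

[0] 0x02->0x0b len=3 : 42 81 ad
[1] 0x11->0x1e len=3 : fc 28 22
[2] 0x10->0x02 len=7 : 33 fc 28 22 a0 45 ff
[3] 0x04->0x0a len=3 : 28 22 a0
query mem[0x0a]=0x28, mem[0x1e]=0xfc, mem[0x00]=0xaa

MEM[0x0a,0x1e,0x00] = 28 fc aa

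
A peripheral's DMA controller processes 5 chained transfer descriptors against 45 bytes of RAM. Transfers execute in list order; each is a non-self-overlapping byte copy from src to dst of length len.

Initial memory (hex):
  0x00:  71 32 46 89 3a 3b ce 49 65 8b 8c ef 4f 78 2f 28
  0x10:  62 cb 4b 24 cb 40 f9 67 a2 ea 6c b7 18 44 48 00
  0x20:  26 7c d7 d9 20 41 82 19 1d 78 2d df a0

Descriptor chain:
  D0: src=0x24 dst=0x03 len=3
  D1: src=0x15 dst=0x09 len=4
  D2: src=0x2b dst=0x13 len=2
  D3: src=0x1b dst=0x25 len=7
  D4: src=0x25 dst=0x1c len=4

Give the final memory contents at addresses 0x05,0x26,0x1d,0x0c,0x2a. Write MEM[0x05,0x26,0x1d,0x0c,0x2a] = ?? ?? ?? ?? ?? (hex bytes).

MEM[0x05,0x26,0x1d,0x0c,0x2a] = 82 18 18 a2 26

[0] 0x24->0x03 len=3 : 20 41 82
[1] 0x15->0x09 len=4 : 40 f9 67 a2
[2] 0x2b->0x13 len=2 : df a0
[3] 0x1b->0x25 len=7 : b7 18 44 48 00 26 7c
[4] 0x25->0x1c len=4 : b7 18 44 48
query mem[0x05]=0x82, mem[0x26]=0x18, mem[0x1d]=0x18, mem[0x0c]=0xa2, mem[0x2a]=0x26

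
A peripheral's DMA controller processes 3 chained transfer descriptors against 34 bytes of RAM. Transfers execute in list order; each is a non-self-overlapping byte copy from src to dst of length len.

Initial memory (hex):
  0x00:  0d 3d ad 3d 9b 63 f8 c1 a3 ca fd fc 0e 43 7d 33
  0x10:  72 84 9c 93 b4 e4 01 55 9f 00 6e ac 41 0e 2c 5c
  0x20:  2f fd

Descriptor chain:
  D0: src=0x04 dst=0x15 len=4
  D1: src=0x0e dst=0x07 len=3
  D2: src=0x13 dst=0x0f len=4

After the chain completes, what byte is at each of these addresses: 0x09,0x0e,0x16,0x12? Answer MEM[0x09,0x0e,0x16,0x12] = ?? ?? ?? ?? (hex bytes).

MEM[0x09,0x0e,0x16,0x12] = 72 7d 63 63

[0] 0x04->0x15 len=4 : 9b 63 f8 c1
[1] 0x0e->0x07 len=3 : 7d 33 72
[2] 0x13->0x0f len=4 : 93 b4 9b 63
query mem[0x09]=0x72, mem[0x0e]=0x7d, mem[0x16]=0x63, mem[0x12]=0x63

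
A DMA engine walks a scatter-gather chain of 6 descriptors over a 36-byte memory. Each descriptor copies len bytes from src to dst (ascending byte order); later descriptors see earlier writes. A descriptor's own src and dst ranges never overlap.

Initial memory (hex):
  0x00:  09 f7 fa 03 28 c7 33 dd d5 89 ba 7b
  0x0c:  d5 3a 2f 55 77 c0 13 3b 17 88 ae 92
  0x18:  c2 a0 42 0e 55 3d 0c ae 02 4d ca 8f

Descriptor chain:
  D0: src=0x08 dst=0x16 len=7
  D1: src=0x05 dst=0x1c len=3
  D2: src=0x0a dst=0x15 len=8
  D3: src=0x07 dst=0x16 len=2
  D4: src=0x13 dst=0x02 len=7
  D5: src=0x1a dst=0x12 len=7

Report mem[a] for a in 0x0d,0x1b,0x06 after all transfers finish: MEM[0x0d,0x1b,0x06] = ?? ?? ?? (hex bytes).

[0] 0x08->0x16 len=7 : d5 89 ba 7b d5 3a 2f
[1] 0x05->0x1c len=3 : c7 33 dd
[2] 0x0a->0x15 len=8 : ba 7b d5 3a 2f 55 77 c0
[3] 0x07->0x16 len=2 : dd d5
[4] 0x13->0x02 len=7 : 3b 17 ba dd d5 3a 2f
[5] 0x1a->0x12 len=7 : 55 77 c0 33 dd ae 02
query mem[0x0d]=0x3a, mem[0x1b]=0x77, mem[0x06]=0xd5

MEM[0x0d,0x1b,0x06] = 3a 77 d5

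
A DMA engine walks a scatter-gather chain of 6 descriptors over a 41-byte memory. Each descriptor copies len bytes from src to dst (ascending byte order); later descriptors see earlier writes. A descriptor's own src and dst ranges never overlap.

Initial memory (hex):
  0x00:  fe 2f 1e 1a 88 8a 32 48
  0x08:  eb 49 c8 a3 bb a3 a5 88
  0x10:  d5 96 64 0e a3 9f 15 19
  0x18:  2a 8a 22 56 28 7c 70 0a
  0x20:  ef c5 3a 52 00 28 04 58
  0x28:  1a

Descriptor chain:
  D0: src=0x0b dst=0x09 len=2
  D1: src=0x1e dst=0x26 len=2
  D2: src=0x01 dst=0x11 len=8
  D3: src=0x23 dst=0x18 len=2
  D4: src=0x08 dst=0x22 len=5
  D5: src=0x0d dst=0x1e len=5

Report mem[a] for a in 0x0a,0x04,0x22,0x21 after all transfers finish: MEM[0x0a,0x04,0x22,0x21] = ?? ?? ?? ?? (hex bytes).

MEM[0x0a,0x04,0x22,0x21] = bb 88 2f d5

  after D0: wrote 2B at 0x09 = a3bb
  after D1: wrote 2B at 0x26 = 700a
  after D2: wrote 8B at 0x11 = 2f1e1a888a3248eb
  after D3: wrote 2B at 0x18 = 5200
  after D4: wrote 5B at 0x22 = eba3bba3bb
  after D5: wrote 5B at 0x1e = a3a588d52f
query mem[0x0a]=0xbb, mem[0x04]=0x88, mem[0x22]=0x2f, mem[0x21]=0xd5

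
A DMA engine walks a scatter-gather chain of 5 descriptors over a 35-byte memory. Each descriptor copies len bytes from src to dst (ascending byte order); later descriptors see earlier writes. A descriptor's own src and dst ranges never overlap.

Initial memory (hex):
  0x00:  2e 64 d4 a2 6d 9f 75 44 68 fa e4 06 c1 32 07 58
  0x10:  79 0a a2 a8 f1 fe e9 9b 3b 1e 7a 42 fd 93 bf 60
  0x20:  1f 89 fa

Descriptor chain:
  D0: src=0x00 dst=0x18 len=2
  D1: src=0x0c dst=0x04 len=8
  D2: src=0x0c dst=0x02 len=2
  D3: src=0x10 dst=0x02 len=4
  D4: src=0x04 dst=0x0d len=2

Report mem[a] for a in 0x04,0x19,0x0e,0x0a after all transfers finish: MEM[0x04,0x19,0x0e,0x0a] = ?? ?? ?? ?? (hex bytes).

[0] 0x00->0x18 len=2 : 2e 64
[1] 0x0c->0x04 len=8 : c1 32 07 58 79 0a a2 a8
[2] 0x0c->0x02 len=2 : c1 32
[3] 0x10->0x02 len=4 : 79 0a a2 a8
[4] 0x04->0x0d len=2 : a2 a8
query mem[0x04]=0xa2, mem[0x19]=0x64, mem[0x0e]=0xa8, mem[0x0a]=0xa2

MEM[0x04,0x19,0x0e,0x0a] = a2 64 a8 a2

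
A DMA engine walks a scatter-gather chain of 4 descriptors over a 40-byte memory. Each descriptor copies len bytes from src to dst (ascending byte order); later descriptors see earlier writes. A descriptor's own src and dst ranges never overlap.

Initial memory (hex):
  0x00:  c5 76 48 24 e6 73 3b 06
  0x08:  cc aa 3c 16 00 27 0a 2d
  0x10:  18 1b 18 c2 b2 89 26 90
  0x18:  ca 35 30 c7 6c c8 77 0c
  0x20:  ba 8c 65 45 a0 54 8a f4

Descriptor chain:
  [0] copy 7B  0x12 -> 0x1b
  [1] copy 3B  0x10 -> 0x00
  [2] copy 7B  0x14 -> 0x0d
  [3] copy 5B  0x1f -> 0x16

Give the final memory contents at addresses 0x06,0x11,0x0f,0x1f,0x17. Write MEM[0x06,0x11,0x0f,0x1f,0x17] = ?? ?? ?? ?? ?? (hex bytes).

  after D0: wrote 7B at 0x1b = 18c2b2892690ca
  after D1: wrote 3B at 0x00 = 181b18
  after D2: wrote 7B at 0x0d = b2892690ca3530
  after D3: wrote 5B at 0x16 = 2690ca6545
query mem[0x06]=0x3b, mem[0x11]=0xca, mem[0x0f]=0x26, mem[0x1f]=0x26, mem[0x17]=0x90

MEM[0x06,0x11,0x0f,0x1f,0x17] = 3b ca 26 26 90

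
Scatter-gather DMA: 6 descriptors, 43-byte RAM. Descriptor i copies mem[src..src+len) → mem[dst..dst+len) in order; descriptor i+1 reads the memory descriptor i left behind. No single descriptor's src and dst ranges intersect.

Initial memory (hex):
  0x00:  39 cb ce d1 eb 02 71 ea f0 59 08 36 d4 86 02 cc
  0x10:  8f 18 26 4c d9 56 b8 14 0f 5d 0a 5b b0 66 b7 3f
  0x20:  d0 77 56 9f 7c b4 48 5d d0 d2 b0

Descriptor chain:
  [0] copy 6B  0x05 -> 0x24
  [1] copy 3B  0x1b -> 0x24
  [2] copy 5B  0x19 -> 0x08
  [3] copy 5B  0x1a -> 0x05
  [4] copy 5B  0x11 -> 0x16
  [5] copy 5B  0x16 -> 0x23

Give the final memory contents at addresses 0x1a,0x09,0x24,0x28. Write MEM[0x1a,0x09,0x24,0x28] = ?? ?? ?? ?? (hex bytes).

  after D0: wrote 6B at 0x24 = 0271eaf05908
  after D1: wrote 3B at 0x24 = 5bb066
  after D2: wrote 5B at 0x08 = 5d0a5bb066
  after D3: wrote 5B at 0x05 = 0a5bb066b7
  after D4: wrote 5B at 0x16 = 18264cd956
  after D5: wrote 5B at 0x23 = 18264cd956
query mem[0x1a]=0x56, mem[0x09]=0xb7, mem[0x24]=0x26, mem[0x28]=0x59

MEM[0x1a,0x09,0x24,0x28] = 56 b7 26 59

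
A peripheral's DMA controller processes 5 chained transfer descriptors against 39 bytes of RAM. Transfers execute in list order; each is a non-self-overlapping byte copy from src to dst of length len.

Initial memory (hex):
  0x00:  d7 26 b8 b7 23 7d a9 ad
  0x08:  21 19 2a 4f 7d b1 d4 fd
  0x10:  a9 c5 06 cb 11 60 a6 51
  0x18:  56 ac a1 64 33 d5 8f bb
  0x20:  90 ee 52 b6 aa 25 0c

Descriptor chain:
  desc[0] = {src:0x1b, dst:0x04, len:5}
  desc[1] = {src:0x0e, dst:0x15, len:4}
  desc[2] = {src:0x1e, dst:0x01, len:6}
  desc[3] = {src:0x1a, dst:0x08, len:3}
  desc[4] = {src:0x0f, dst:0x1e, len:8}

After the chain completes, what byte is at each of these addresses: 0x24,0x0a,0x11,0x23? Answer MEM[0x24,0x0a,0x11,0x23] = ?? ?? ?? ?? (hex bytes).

D0: mem[0x04..0x08] <- [64 33 d5 8f bb]
D1: mem[0x15..0x18] <- [d4 fd a9 c5]
D2: mem[0x01..0x06] <- [8f bb 90 ee 52 b6]
D3: mem[0x08..0x0a] <- [a1 64 33]
D4: mem[0x1e..0x25] <- [fd a9 c5 06 cb 11 d4 fd]
query mem[0x24]=0xd4, mem[0x0a]=0x33, mem[0x11]=0xc5, mem[0x23]=0x11

MEM[0x24,0x0a,0x11,0x23] = d4 33 c5 11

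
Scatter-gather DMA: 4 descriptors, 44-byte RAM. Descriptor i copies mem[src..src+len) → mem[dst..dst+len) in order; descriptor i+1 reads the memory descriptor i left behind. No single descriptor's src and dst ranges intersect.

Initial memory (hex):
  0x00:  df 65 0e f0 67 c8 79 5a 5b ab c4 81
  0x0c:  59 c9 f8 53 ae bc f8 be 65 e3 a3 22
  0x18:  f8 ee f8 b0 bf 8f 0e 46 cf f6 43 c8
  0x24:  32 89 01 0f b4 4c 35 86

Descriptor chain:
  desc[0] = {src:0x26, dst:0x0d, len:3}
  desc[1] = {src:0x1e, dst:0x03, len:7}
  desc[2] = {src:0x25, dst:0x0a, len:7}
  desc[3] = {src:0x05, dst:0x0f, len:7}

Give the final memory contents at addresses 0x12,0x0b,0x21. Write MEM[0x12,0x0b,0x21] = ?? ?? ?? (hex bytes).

MEM[0x12,0x0b,0x21] = c8 01 f6

D0: mem[0x0d..0x0f] <- [01 0f b4]
D1: mem[0x03..0x09] <- [0e 46 cf f6 43 c8 32]
D2: mem[0x0a..0x10] <- [89 01 0f b4 4c 35 86]
D3: mem[0x0f..0x15] <- [cf f6 43 c8 32 89 01]
query mem[0x12]=0xc8, mem[0x0b]=0x01, mem[0x21]=0xf6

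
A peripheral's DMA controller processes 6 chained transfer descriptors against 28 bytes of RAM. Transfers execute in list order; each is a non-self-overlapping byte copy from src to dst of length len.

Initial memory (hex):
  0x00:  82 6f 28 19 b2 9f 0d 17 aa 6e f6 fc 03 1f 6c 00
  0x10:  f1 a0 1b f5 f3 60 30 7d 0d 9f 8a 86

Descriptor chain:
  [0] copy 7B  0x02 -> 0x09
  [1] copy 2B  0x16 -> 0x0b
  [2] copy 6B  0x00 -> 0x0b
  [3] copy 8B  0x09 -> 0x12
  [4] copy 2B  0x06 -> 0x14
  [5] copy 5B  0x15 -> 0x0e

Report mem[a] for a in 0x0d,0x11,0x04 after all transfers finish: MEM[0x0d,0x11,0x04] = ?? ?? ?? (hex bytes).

D0: mem[0x09..0x0f] <- [28 19 b2 9f 0d 17 aa]
D1: mem[0x0b..0x0c] <- [30 7d]
D2: mem[0x0b..0x10] <- [82 6f 28 19 b2 9f]
D3: mem[0x12..0x19] <- [28 19 82 6f 28 19 b2 9f]
D4: mem[0x14..0x15] <- [0d 17]
D5: mem[0x0e..0x12] <- [17 28 19 b2 9f]
query mem[0x0d]=0x28, mem[0x11]=0xb2, mem[0x04]=0xb2

MEM[0x0d,0x11,0x04] = 28 b2 b2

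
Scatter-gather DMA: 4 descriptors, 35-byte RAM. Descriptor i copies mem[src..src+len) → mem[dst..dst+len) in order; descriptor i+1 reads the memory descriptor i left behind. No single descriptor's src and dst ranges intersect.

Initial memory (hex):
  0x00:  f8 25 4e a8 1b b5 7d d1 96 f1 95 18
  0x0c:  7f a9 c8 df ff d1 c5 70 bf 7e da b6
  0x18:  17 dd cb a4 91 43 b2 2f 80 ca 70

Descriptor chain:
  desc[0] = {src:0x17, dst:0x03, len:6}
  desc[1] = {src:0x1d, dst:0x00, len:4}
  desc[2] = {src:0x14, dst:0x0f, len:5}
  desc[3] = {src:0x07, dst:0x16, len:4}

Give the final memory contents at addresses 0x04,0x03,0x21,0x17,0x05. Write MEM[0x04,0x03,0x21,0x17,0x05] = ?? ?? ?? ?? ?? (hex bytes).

  after D0: wrote 6B at 0x03 = b617ddcba491
  after D1: wrote 4B at 0x00 = 43b22f80
  after D2: wrote 5B at 0x0f = bf7edab617
  after D3: wrote 4B at 0x16 = a491f195
query mem[0x04]=0x17, mem[0x03]=0x80, mem[0x21]=0xca, mem[0x17]=0x91, mem[0x05]=0xdd

MEM[0x04,0x03,0x21,0x17,0x05] = 17 80 ca 91 dd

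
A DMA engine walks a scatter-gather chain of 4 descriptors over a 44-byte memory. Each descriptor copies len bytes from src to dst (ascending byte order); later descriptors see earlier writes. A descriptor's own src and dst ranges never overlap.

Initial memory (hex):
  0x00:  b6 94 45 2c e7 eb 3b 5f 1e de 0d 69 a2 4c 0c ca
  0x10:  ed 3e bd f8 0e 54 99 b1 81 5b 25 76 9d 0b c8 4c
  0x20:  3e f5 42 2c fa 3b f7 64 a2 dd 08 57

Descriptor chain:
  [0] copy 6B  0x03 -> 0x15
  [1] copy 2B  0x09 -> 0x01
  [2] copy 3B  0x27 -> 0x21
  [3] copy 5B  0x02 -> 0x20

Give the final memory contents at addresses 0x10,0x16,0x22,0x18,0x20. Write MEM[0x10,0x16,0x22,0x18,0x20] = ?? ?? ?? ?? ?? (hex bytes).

MEM[0x10,0x16,0x22,0x18,0x20] = ed e7 e7 3b 0d

D0: mem[0x15..0x1a] <- [2c e7 eb 3b 5f 1e]
D1: mem[0x01..0x02] <- [de 0d]
D2: mem[0x21..0x23] <- [64 a2 dd]
D3: mem[0x20..0x24] <- [0d 2c e7 eb 3b]
query mem[0x10]=0xed, mem[0x16]=0xe7, mem[0x22]=0xe7, mem[0x18]=0x3b, mem[0x20]=0x0d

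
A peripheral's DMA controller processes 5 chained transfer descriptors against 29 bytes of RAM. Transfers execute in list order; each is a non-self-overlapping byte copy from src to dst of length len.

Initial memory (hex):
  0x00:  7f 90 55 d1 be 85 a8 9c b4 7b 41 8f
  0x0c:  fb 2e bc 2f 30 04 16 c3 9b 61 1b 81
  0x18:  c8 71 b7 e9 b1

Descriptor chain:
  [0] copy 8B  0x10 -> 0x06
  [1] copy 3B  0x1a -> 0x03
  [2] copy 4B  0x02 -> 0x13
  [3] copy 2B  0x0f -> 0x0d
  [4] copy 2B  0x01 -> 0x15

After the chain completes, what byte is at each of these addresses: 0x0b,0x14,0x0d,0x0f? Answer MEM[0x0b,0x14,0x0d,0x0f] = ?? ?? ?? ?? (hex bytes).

MEM[0x0b,0x14,0x0d,0x0f] = 61 b7 2f 2f

#0 dst[0x06+8] := {0x30,0x04,0x16,0xc3,0x9b,0x61,0x1b,0x81}
#1 dst[0x03+3] := {0xb7,0xe9,0xb1}
#2 dst[0x13+4] := {0x55,0xb7,0xe9,0xb1}
#3 dst[0x0d+2] := {0x2f,0x30}
#4 dst[0x15+2] := {0x90,0x55}
query mem[0x0b]=0x61, mem[0x14]=0xb7, mem[0x0d]=0x2f, mem[0x0f]=0x2f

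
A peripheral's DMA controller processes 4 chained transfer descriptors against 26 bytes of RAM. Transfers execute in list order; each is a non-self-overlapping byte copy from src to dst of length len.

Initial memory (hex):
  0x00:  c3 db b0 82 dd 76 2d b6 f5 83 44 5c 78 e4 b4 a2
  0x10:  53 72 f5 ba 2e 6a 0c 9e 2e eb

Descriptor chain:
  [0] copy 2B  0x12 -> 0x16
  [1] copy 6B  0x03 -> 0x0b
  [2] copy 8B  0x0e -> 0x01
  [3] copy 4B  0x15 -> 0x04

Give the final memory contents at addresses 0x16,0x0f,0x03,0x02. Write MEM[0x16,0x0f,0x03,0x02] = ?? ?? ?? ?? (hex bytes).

MEM[0x16,0x0f,0x03,0x02] = f5 b6 f5 b6

[0] 0x12->0x16 len=2 : f5 ba
[1] 0x03->0x0b len=6 : 82 dd 76 2d b6 f5
[2] 0x0e->0x01 len=8 : 2d b6 f5 72 f5 ba 2e 6a
[3] 0x15->0x04 len=4 : 6a f5 ba 2e
query mem[0x16]=0xf5, mem[0x0f]=0xb6, mem[0x03]=0xf5, mem[0x02]=0xb6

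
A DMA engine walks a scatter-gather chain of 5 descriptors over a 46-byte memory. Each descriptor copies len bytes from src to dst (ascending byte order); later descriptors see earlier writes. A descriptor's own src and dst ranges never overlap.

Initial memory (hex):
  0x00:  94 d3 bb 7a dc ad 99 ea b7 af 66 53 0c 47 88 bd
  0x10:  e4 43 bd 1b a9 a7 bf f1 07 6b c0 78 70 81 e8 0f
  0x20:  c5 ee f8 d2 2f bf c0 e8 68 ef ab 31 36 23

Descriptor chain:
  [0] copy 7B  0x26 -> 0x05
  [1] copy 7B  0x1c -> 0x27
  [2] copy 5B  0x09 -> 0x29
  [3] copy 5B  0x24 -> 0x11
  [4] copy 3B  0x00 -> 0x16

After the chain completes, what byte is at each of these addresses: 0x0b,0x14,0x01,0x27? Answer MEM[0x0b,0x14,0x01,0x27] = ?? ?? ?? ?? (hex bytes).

#0 dst[0x05+7] := {0xc0,0xe8,0x68,0xef,0xab,0x31,0x36}
#1 dst[0x27+7] := {0x70,0x81,0xe8,0x0f,0xc5,0xee,0xf8}
#2 dst[0x29+5] := {0xab,0x31,0x36,0x0c,0x47}
#3 dst[0x11+5] := {0x2f,0xbf,0xc0,0x70,0x81}
#4 dst[0x16+3] := {0x94,0xd3,0xbb}
query mem[0x0b]=0x36, mem[0x14]=0x70, mem[0x01]=0xd3, mem[0x27]=0x70

MEM[0x0b,0x14,0x01,0x27] = 36 70 d3 70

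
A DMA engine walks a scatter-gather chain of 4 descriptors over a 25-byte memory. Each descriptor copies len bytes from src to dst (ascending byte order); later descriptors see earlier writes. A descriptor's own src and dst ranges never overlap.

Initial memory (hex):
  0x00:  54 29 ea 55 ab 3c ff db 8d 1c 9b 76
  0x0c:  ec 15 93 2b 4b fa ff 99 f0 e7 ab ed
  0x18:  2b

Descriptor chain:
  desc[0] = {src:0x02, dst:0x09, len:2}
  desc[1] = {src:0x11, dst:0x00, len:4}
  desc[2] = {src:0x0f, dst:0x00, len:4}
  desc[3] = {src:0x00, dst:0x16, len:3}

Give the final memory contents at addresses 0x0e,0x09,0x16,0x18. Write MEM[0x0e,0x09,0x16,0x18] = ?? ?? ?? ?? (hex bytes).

#0 dst[0x09+2] := {0xea,0x55}
#1 dst[0x00+4] := {0xfa,0xff,0x99,0xf0}
#2 dst[0x00+4] := {0x2b,0x4b,0xfa,0xff}
#3 dst[0x16+3] := {0x2b,0x4b,0xfa}
query mem[0x0e]=0x93, mem[0x09]=0xea, mem[0x16]=0x2b, mem[0x18]=0xfa

MEM[0x0e,0x09,0x16,0x18] = 93 ea 2b fa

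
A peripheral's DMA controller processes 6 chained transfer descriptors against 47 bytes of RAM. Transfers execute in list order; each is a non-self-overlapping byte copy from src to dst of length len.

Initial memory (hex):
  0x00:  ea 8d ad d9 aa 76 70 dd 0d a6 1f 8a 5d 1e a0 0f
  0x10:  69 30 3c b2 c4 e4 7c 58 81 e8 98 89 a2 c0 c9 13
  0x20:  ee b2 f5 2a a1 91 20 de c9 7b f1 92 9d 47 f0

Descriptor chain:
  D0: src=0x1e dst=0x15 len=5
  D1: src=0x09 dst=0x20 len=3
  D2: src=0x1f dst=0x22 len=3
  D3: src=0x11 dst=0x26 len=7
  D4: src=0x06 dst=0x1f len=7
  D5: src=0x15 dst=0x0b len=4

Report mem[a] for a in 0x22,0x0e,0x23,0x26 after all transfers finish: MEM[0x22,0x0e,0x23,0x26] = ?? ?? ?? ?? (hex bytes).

[0] 0x1e->0x15 len=5 : c9 13 ee b2 f5
[1] 0x09->0x20 len=3 : a6 1f 8a
[2] 0x1f->0x22 len=3 : 13 a6 1f
[3] 0x11->0x26 len=7 : 30 3c b2 c4 c9 13 ee
[4] 0x06->0x1f len=7 : 70 dd 0d a6 1f 8a 5d
[5] 0x15->0x0b len=4 : c9 13 ee b2
query mem[0x22]=0xa6, mem[0x0e]=0xb2, mem[0x23]=0x1f, mem[0x26]=0x30

MEM[0x22,0x0e,0x23,0x26] = a6 b2 1f 30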